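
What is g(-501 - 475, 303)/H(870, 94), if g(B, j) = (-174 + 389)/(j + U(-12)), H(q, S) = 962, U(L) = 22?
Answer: 43/62530 ≈ 0.00068767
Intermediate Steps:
g(B, j) = 215/(22 + j) (g(B, j) = (-174 + 389)/(j + 22) = 215/(22 + j))
g(-501 - 475, 303)/H(870, 94) = (215/(22 + 303))/962 = (215/325)*(1/962) = (215*(1/325))*(1/962) = (43/65)*(1/962) = 43/62530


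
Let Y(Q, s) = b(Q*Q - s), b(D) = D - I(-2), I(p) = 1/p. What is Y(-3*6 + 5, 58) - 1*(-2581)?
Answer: 5385/2 ≈ 2692.5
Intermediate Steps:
b(D) = ½ + D (b(D) = D - 1/(-2) = D - 1*(-½) = D + ½ = ½ + D)
Y(Q, s) = ½ + Q² - s (Y(Q, s) = ½ + (Q*Q - s) = ½ + (Q² - s) = ½ + Q² - s)
Y(-3*6 + 5, 58) - 1*(-2581) = (½ + (-3*6 + 5)² - 1*58) - 1*(-2581) = (½ + (-18 + 5)² - 58) + 2581 = (½ + (-13)² - 58) + 2581 = (½ + 169 - 58) + 2581 = 223/2 + 2581 = 5385/2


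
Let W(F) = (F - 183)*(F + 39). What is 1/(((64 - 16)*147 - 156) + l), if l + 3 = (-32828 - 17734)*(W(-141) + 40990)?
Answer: -1/3743502459 ≈ -2.6713e-10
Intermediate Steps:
W(F) = (-183 + F)*(39 + F)
l = -3743509359 (l = -3 + (-32828 - 17734)*((-7137 + (-141)² - 144*(-141)) + 40990) = -3 - 50562*((-7137 + 19881 + 20304) + 40990) = -3 - 50562*(33048 + 40990) = -3 - 50562*74038 = -3 - 3743509356 = -3743509359)
1/(((64 - 16)*147 - 156) + l) = 1/(((64 - 16)*147 - 156) - 3743509359) = 1/((48*147 - 156) - 3743509359) = 1/((7056 - 156) - 3743509359) = 1/(6900 - 3743509359) = 1/(-3743502459) = -1/3743502459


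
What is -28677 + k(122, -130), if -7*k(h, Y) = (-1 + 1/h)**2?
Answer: -2987813917/104188 ≈ -28677.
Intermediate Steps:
k(h, Y) = -(-1 + 1/h)**2/7
-28677 + k(122, -130) = -28677 - 1/7*(-1 + 122)**2/122**2 = -28677 - 1/7*1/14884*121**2 = -28677 - 1/7*1/14884*14641 = -28677 - 14641/104188 = -2987813917/104188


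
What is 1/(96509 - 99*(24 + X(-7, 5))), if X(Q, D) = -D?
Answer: 1/94628 ≈ 1.0568e-5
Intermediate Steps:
1/(96509 - 99*(24 + X(-7, 5))) = 1/(96509 - 99*(24 - 1*5)) = 1/(96509 - 99*(24 - 5)) = 1/(96509 - 99*19) = 1/(96509 - 1881) = 1/94628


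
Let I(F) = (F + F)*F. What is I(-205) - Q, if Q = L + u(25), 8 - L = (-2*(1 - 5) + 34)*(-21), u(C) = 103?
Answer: 83057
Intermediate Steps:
I(F) = 2*F**2 (I(F) = (2*F)*F = 2*F**2)
L = 890 (L = 8 - (-2*(1 - 5) + 34)*(-21) = 8 - (-2*(-4) + 34)*(-21) = 8 - (8 + 34)*(-21) = 8 - 42*(-21) = 8 - 1*(-882) = 8 + 882 = 890)
Q = 993 (Q = 890 + 103 = 993)
I(-205) - Q = 2*(-205)**2 - 1*993 = 2*42025 - 993 = 84050 - 993 = 83057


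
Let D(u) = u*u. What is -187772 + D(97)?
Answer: -178363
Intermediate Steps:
D(u) = u²
-187772 + D(97) = -187772 + 97² = -187772 + 9409 = -178363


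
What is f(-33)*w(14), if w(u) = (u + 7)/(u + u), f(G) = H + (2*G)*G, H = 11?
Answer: 6567/4 ≈ 1641.8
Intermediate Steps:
f(G) = 11 + 2*G**2 (f(G) = 11 + (2*G)*G = 11 + 2*G**2)
w(u) = (7 + u)/(2*u) (w(u) = (7 + u)/((2*u)) = (7 + u)*(1/(2*u)) = (7 + u)/(2*u))
f(-33)*w(14) = (11 + 2*(-33)**2)*((1/2)*(7 + 14)/14) = (11 + 2*1089)*((1/2)*(1/14)*21) = (11 + 2178)*(3/4) = 2189*(3/4) = 6567/4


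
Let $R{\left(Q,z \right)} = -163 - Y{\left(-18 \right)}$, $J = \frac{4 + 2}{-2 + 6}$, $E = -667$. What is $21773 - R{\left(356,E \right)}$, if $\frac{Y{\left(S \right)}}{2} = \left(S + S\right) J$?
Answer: $21828$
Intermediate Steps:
$J = \frac{3}{2}$ ($J = \frac{6}{4} = 6 \cdot \frac{1}{4} = \frac{3}{2} \approx 1.5$)
$Y{\left(S \right)} = 6 S$ ($Y{\left(S \right)} = 2 \left(S + S\right) \frac{3}{2} = 2 \cdot 2 S \frac{3}{2} = 2 \cdot 3 S = 6 S$)
$R{\left(Q,z \right)} = -55$ ($R{\left(Q,z \right)} = -163 - 6 \left(-18\right) = -163 - -108 = -163 + 108 = -55$)
$21773 - R{\left(356,E \right)} = 21773 - -55 = 21773 + 55 = 21828$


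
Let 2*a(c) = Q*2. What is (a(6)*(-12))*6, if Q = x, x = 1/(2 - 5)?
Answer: 24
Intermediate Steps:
x = -⅓ (x = 1/(-3) = -⅓ ≈ -0.33333)
Q = -⅓ ≈ -0.33333
a(c) = -⅓ (a(c) = (-⅓*2)/2 = (½)*(-⅔) = -⅓)
(a(6)*(-12))*6 = -⅓*(-12)*6 = 4*6 = 24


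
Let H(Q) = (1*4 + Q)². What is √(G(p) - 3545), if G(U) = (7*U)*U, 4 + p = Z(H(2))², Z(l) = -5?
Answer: I*√458 ≈ 21.401*I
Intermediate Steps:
H(Q) = (4 + Q)²
p = 21 (p = -4 + (-5)² = -4 + 25 = 21)
G(U) = 7*U²
√(G(p) - 3545) = √(7*21² - 3545) = √(7*441 - 3545) = √(3087 - 3545) = √(-458) = I*√458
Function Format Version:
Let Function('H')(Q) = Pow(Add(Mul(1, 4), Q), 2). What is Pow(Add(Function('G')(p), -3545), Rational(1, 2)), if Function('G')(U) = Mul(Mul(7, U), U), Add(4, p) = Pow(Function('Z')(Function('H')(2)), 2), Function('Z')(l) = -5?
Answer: Mul(I, Pow(458, Rational(1, 2))) ≈ Mul(21.401, I)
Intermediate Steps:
Function('H')(Q) = Pow(Add(4, Q), 2)
p = 21 (p = Add(-4, Pow(-5, 2)) = Add(-4, 25) = 21)
Function('G')(U) = Mul(7, Pow(U, 2))
Pow(Add(Function('G')(p), -3545), Rational(1, 2)) = Pow(Add(Mul(7, Pow(21, 2)), -3545), Rational(1, 2)) = Pow(Add(Mul(7, 441), -3545), Rational(1, 2)) = Pow(Add(3087, -3545), Rational(1, 2)) = Pow(-458, Rational(1, 2)) = Mul(I, Pow(458, Rational(1, 2)))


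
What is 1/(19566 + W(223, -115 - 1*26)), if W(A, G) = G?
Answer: 1/19425 ≈ 5.1480e-5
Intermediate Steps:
1/(19566 + W(223, -115 - 1*26)) = 1/(19566 + (-115 - 1*26)) = 1/(19566 + (-115 - 26)) = 1/(19566 - 141) = 1/19425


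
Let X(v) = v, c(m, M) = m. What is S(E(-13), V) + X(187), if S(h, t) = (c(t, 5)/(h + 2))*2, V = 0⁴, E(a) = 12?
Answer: 187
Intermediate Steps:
V = 0
S(h, t) = 2*t/(2 + h) (S(h, t) = (t/(h + 2))*2 = (t/(2 + h))*2 = 2*t/(2 + h))
S(E(-13), V) + X(187) = 2*0/(2 + 12) + 187 = 2*0/14 + 187 = 2*0*(1/14) + 187 = 0 + 187 = 187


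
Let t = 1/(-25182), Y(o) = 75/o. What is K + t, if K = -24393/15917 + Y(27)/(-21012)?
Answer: -6454187031233/4211034818364 ≈ -1.5327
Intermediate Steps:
K = -4613309369/3010032036 (K = -24393/15917 + (75/27)/(-21012) = -24393*1/15917 + (75*(1/27))*(-1/21012) = -24393/15917 + (25/9)*(-1/21012) = -24393/15917 - 25/189108 = -4613309369/3010032036 ≈ -1.5326)
t = -1/25182 ≈ -3.9711e-5
K + t = -4613309369/3010032036 - 1/25182 = -6454187031233/4211034818364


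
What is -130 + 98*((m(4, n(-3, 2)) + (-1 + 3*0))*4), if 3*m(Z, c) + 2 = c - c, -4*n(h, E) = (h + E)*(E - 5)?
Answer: -2350/3 ≈ -783.33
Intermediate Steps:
n(h, E) = -(-5 + E)*(E + h)/4 (n(h, E) = -(h + E)*(E - 5)/4 = -(E + h)*(-5 + E)/4 = -(-5 + E)*(E + h)/4)
m(Z, c) = -2/3 (m(Z, c) = -2/3 + (c - c)/3 = -2/3 + (1/3)*0 = -2/3 + 0 = -2/3)
-130 + 98*((m(4, n(-3, 2)) + (-1 + 3*0))*4) = -130 + 98*((-2/3 + (-1 + 3*0))*4) = -130 + 98*((-2/3 + (-1 + 0))*4) = -130 + 98*((-2/3 - 1)*4) = -130 + 98*(-5/3*4) = -130 + 98*(-20/3) = -130 - 1960/3 = -2350/3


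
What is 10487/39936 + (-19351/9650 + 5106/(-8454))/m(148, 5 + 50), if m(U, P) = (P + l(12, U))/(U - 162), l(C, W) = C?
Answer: 14694635065693/18190627353600 ≈ 0.80781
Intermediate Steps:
m(U, P) = (12 + P)/(-162 + U) (m(U, P) = (P + 12)/(U - 162) = (12 + P)/(-162 + U))
10487/39936 + (-19351/9650 + 5106/(-8454))/m(148, 5 + 50) = 10487/39936 + (-19351/9650 + 5106/(-8454))/(((12 + (5 + 50))/(-162 + 148))) = 10487*(1/39936) + (-19351*1/9650 + 5106*(-1/8454))/(((12 + 55)/(-14))) = 10487/39936 + (-19351/9650 - 851/1409)/((-1/14*67)) = 10487/39936 - 35477709/(13596850*(-67/14)) = 10487/39936 - 35477709/13596850*(-14/67) = 10487/39936 + 248343963/455494475 = 14694635065693/18190627353600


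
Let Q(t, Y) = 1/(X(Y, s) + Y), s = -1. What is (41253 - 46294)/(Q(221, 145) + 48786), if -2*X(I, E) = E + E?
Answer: -735986/7122757 ≈ -0.10333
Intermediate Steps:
X(I, E) = -E (X(I, E) = -(E + E)/2 = -E)
Q(t, Y) = 1/(1 + Y) (Q(t, Y) = 1/(-1*(-1) + Y) = 1/(1 + Y))
(41253 - 46294)/(Q(221, 145) + 48786) = (41253 - 46294)/(1/(1 + 145) + 48786) = -5041/(1/146 + 48786) = -5041/7122757/146 = -5041*146/7122757 = -735986/7122757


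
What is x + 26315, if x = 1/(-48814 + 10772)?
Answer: 1001075229/38042 ≈ 26315.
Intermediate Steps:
x = -1/38042 (x = 1/(-38042) = -1/38042 ≈ -2.6287e-5)
x + 26315 = -1/38042 + 26315 = 1001075229/38042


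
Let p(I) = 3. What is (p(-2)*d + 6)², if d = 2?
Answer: 144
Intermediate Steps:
(p(-2)*d + 6)² = (3*2 + 6)² = (6 + 6)² = 12² = 144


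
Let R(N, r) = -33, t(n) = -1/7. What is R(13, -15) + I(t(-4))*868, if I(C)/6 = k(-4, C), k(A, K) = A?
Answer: -20865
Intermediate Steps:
t(n) = -⅐ (t(n) = -1*⅐ = -⅐)
I(C) = -24 (I(C) = 6*(-4) = -24)
R(13, -15) + I(t(-4))*868 = -33 - 24*868 = -33 - 20832 = -20865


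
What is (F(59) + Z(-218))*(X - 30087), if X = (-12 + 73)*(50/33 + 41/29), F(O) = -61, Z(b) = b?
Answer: 2661871668/319 ≈ 8.3444e+6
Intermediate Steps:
X = 170983/957 (X = 61*(50*(1/33) + 41*(1/29)) = 61*(50/33 + 41/29) = 61*(2803/957) = 170983/957 ≈ 178.67)
(F(59) + Z(-218))*(X - 30087) = (-61 - 218)*(170983/957 - 30087) = -279*(-28622276/957) = 2661871668/319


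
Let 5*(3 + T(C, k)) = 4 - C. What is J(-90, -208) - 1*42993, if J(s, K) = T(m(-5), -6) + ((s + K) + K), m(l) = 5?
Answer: -217511/5 ≈ -43502.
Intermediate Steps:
T(C, k) = -11/5 - C/5 (T(C, k) = -3 + (4 - C)/5 = -3 + (4/5 - C/5) = -11/5 - C/5)
J(s, K) = -16/5 + s + 2*K (J(s, K) = (-11/5 - 1/5*5) + ((s + K) + K) = (-11/5 - 1) + ((K + s) + K) = -16/5 + (s + 2*K) = -16/5 + s + 2*K)
J(-90, -208) - 1*42993 = (-16/5 - 90 + 2*(-208)) - 1*42993 = (-16/5 - 90 - 416) - 42993 = -2546/5 - 42993 = -217511/5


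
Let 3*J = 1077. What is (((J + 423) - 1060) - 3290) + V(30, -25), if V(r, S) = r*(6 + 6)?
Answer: -3208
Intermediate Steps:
J = 359 (J = (⅓)*1077 = 359)
V(r, S) = 12*r (V(r, S) = r*12 = 12*r)
(((J + 423) - 1060) - 3290) + V(30, -25) = (((359 + 423) - 1060) - 3290) + 12*30 = ((782 - 1060) - 3290) + 360 = (-278 - 3290) + 360 = -3568 + 360 = -3208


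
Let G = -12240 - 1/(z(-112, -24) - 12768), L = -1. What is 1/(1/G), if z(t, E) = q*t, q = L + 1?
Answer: -156280319/12768 ≈ -12240.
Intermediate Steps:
q = 0 (q = -1 + 1 = 0)
z(t, E) = 0 (z(t, E) = 0*t = 0)
G = -156280319/12768 (G = -12240 - 1/(0 - 12768) = -12240 - 1/(-12768) = -12240 - 1*(-1/12768) = -12240 + 1/12768 = -156280319/12768 ≈ -12240.)
1/(1/G) = 1/(1/(-156280319/12768)) = 1/(-12768/156280319) = -156280319/12768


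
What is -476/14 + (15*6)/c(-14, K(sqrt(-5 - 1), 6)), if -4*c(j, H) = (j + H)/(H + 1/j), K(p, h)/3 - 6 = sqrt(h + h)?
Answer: -28334/161 - 52650*sqrt(3)/161 ≈ -742.40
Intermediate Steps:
K(p, h) = 18 + 3*sqrt(2)*sqrt(h) (K(p, h) = 18 + 3*sqrt(h + h) = 18 + 3*sqrt(2*h) = 18 + 3*(sqrt(2)*sqrt(h)) = 18 + 3*sqrt(2)*sqrt(h))
c(j, H) = -(H + j)/(4*(H + 1/j)) (c(j, H) = -(j + H)/(4*(H + 1/j)) = -(H + j)/(4*(H + 1/j)))
-476/14 + (15*6)/c(-14, K(sqrt(-5 - 1), 6)) = -476/14 + (15*6)/((-1*(-14)*((18 + 3*sqrt(2)*sqrt(6)) - 14)/(4 + 4*(18 + 3*sqrt(2)*sqrt(6))*(-14)))) = -476*1/14 + 90/((-1*(-14)*((18 + 6*sqrt(3)) - 14)/(4 + 4*(18 + 6*sqrt(3))*(-14)))) = -34 + 90/((-1*(-14)*(4 + 6*sqrt(3))/(4 + (-1008 - 336*sqrt(3))))) = -34 + 90/((-1*(-14)*(4 + 6*sqrt(3))/(-1004 - 336*sqrt(3)))) = -34 + 90/((14*(4 + 6*sqrt(3))/(-1004 - 336*sqrt(3)))) = -34 + 90*((-1004 - 336*sqrt(3))/(14*(4 + 6*sqrt(3)))) = -34 + 45*(-1004 - 336*sqrt(3))/(7*(4 + 6*sqrt(3)))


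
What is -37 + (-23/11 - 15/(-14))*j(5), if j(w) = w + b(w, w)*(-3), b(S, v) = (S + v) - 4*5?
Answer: -1599/22 ≈ -72.682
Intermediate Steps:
b(S, v) = -20 + S + v (b(S, v) = (S + v) - 20 = -20 + S + v)
j(w) = 60 - 5*w (j(w) = w + (-20 + w + w)*(-3) = w + (-20 + 2*w)*(-3) = w + (60 - 6*w) = 60 - 5*w)
-37 + (-23/11 - 15/(-14))*j(5) = -37 + (-23/11 - 15/(-14))*(60 - 5*5) = -37 + (-23*1/11 - 15*(-1/14))*(60 - 25) = -37 + (-23/11 + 15/14)*35 = -37 - 157/154*35 = -37 - 785/22 = -1599/22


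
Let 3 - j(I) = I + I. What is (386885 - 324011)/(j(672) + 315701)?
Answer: 31437/157180 ≈ 0.20001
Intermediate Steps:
j(I) = 3 - 2*I (j(I) = 3 - (I + I) = 3 - 2*I)
(386885 - 324011)/(j(672) + 315701) = (386885 - 324011)/((3 - 2*672) + 315701) = 62874/((3 - 1344) + 315701) = 62874/(-1341 + 315701) = 62874/314360 = 62874*(1/314360) = 31437/157180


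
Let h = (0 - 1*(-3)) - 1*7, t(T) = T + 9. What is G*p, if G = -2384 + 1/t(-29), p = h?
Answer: 47681/5 ≈ 9536.2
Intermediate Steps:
t(T) = 9 + T
h = -4 (h = (0 + 3) - 7 = 3 - 7 = -4)
p = -4
G = -47681/20 (G = -2384 + 1/(9 - 29) = -2384 + 1/(-20) = -2384 - 1/20 = -47681/20 ≈ -2384.1)
G*p = -47681/20*(-4) = 47681/5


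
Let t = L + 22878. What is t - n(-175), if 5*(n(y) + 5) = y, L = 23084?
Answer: 46002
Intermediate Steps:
t = 45962 (t = 23084 + 22878 = 45962)
n(y) = -5 + y/5
t - n(-175) = 45962 - (-5 + (1/5)*(-175)) = 45962 - (-5 - 35) = 45962 - 1*(-40) = 45962 + 40 = 46002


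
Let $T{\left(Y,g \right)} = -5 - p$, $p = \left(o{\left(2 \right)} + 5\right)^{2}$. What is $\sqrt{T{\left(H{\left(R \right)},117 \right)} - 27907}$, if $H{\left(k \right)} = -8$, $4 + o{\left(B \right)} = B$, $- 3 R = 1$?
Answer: $i \sqrt{27921} \approx 167.1 i$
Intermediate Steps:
$R = - \frac{1}{3}$ ($R = \left(- \frac{1}{3}\right) 1 = - \frac{1}{3} \approx -0.33333$)
$o{\left(B \right)} = -4 + B$
$p = 9$ ($p = \left(\left(-4 + 2\right) + 5\right)^{2} = \left(-2 + 5\right)^{2} = 3^{2} = 9$)
$T{\left(Y,g \right)} = -14$ ($T{\left(Y,g \right)} = -5 - 9 = -14$)
$\sqrt{T{\left(H{\left(R \right)},117 \right)} - 27907} = \sqrt{-14 - 27907} = \sqrt{-27921} = i \sqrt{27921}$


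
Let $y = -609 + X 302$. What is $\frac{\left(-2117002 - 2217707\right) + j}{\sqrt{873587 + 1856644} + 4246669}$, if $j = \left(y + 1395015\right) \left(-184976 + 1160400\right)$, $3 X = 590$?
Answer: $\frac{516176462753118575}{1545788131314} - \frac{850839855725 \sqrt{6191}}{515262710438} \approx 3.3379 \cdot 10^{5}$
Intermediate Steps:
$X = \frac{590}{3}$ ($X = \frac{1}{3} \cdot 590 = \frac{590}{3} \approx 196.67$)
$y = \frac{176353}{3}$ ($y = -609 + \frac{590}{3} \cdot 302 = -609 + \frac{178180}{3} = \frac{176353}{3} \approx 58784.0$)
$j = \frac{4254212282752}{3}$ ($j = \left(\frac{176353}{3} + 1395015\right) \left(-184976 + 1160400\right) = \frac{4361398}{3} \cdot 975424 = \frac{4254212282752}{3} \approx 1.4181 \cdot 10^{12}$)
$\frac{\left(-2117002 - 2217707\right) + j}{\sqrt{873587 + 1856644} + 4246669} = \frac{\left(-2117002 - 2217707\right) + \frac{4254212282752}{3}}{\sqrt{873587 + 1856644} + 4246669} = \frac{-4334709 + \frac{4254212282752}{3}}{\sqrt{2730231} + 4246669} = \frac{4254199278625}{3 \left(21 \sqrt{6191} + 4246669\right)} = \frac{4254199278625}{3 \left(4246669 + 21 \sqrt{6191}\right)}$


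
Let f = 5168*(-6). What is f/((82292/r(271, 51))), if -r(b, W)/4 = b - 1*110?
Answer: 713184/2939 ≈ 242.66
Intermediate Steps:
r(b, W) = 440 - 4*b (r(b, W) = -4*(b - 1*110) = -4*(b - 110) = -4*(-110 + b) = 440 - 4*b)
f = -31008
f/((82292/r(271, 51))) = -31008/(82292/(440 - 4*271)) = -31008/(82292/(440 - 1084)) = -31008/(82292/(-644)) = -31008/(82292*(-1/644)) = -31008/(-2939/23) = -31008*(-23/2939) = 713184/2939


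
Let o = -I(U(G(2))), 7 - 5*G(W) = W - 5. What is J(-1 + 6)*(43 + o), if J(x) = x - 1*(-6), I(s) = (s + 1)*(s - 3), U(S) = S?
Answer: 506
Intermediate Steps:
G(W) = 12/5 - W/5 (G(W) = 7/5 - (W - 5)/5 = 7/5 - (-5 + W)/5 = 7/5 + (1 - W/5) = 12/5 - W/5)
I(s) = (1 + s)*(-3 + s)
J(x) = 6 + x (J(x) = x + 6 = 6 + x)
o = 3 (o = -(-3 + (12/5 - ⅕*2)² - 2*(12/5 - ⅕*2)) = -(-3 + (12/5 - ⅖)² - 2*(12/5 - ⅖)) = -(-3 + 2² - 2*2) = -(-3 + 4 - 4) = -1*(-3) = 3)
J(-1 + 6)*(43 + o) = (6 + (-1 + 6))*(43 + 3) = (6 + 5)*46 = 11*46 = 506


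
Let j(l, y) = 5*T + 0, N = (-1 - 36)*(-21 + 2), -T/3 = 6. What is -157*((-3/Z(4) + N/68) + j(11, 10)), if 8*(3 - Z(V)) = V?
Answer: 4316401/340 ≈ 12695.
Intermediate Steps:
T = -18 (T = -3*6 = -18)
Z(V) = 3 - V/8
N = 703 (N = -37*(-19) = 703)
j(l, y) = -90 (j(l, y) = 5*(-18) + 0 = -90 + 0 = -90)
-157*((-3/Z(4) + N/68) + j(11, 10)) = -157*((-3/(3 - ⅛*4) + 703/68) - 90) = -157*((-3/(3 - ½) + 703*(1/68)) - 90) = -157*((-3/5/2 + 703/68) - 90) = -157*((-3*⅖ + 703/68) - 90) = -157*((-6/5 + 703/68) - 90) = -157*(3107/340 - 90) = -157*(-27493/340) = 4316401/340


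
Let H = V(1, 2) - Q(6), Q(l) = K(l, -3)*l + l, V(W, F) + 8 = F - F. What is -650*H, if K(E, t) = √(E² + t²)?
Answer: 9100 + 11700*√5 ≈ 35262.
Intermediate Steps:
V(W, F) = -8 (V(W, F) = -8 + (F - F) = -8 + 0 = -8)
Q(l) = l + l*√(9 + l²) (Q(l) = √(l² + (-3)²)*l + l = √(l² + 9)*l + l = √(9 + l²)*l + l = l*√(9 + l²) + l = l + l*√(9 + l²))
H = -14 - 18*√5 (H = -8 - 6*(1 + √(9 + 6²)) = -8 - 6*(1 + √(9 + 36)) = -8 - 6*(1 + √45) = -8 - 6*(1 + 3*√5) = -8 - (6 + 18*√5) = -8 + (-6 - 18*√5) = -14 - 18*√5 ≈ -54.249)
-650*H = -650*(-14 - 18*√5) = 9100 + 11700*√5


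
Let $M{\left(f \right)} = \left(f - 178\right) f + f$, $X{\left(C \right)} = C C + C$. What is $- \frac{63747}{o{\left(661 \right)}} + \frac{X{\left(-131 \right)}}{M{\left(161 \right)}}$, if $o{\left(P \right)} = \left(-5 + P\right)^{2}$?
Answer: $- \frac{468302147}{69284096} \approx -6.7592$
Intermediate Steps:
$X{\left(C \right)} = C + C^{2}$ ($X{\left(C \right)} = C^{2} + C = C + C^{2}$)
$M{\left(f \right)} = f + f \left(-178 + f\right)$ ($M{\left(f \right)} = \left(-178 + f\right) f + f = f \left(-178 + f\right) + f = f + f \left(-178 + f\right)$)
$- \frac{63747}{o{\left(661 \right)}} + \frac{X{\left(-131 \right)}}{M{\left(161 \right)}} = - \frac{63747}{\left(-5 + 661\right)^{2}} + \frac{\left(-131\right) \left(1 - 131\right)}{161 \left(-177 + 161\right)} = - \frac{63747}{656^{2}} + \frac{\left(-131\right) \left(-130\right)}{161 \left(-16\right)} = - \frac{63747}{430336} + \frac{17030}{-2576} = \left(-63747\right) \frac{1}{430336} + 17030 \left(- \frac{1}{2576}\right) = - \frac{63747}{430336} - \frac{8515}{1288} = - \frac{468302147}{69284096}$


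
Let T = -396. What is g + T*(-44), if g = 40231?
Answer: 57655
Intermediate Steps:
g + T*(-44) = 40231 - 396*(-44) = 40231 + 17424 = 57655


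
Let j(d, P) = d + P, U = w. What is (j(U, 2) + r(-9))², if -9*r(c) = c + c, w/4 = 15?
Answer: 4096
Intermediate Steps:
w = 60 (w = 4*15 = 60)
U = 60
r(c) = -2*c/9 (r(c) = -(c + c)/9 = -2*c/9)
j(d, P) = P + d
(j(U, 2) + r(-9))² = ((2 + 60) - 2/9*(-9))² = (62 + 2)² = 64² = 4096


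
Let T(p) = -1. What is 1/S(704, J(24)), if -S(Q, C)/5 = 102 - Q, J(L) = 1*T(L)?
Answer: 1/3010 ≈ 0.00033223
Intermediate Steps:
J(L) = -1 (J(L) = 1*(-1) = -1)
S(Q, C) = -510 + 5*Q (S(Q, C) = -5*(102 - Q) = -510 + 5*Q)
1/S(704, J(24)) = 1/(-510 + 5*704) = 1/(-510 + 3520) = 1/3010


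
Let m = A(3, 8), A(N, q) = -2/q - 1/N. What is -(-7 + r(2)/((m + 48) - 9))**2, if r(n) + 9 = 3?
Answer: -10883401/212521 ≈ -51.211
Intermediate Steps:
A(N, q) = -1/N - 2/q
m = -7/12 (m = -1/3 - 2/8 = -1*1/3 - 2*1/8 = -1/3 - 1/4 = -7/12 ≈ -0.58333)
r(n) = -6 (r(n) = -9 + 3 = -6)
-(-7 + r(2)/((m + 48) - 9))**2 = -(-7 - 6/((-7/12 + 48) - 9))**2 = -(-7 - 6/(569/12 - 9))**2 = -(-7 - 6/461/12)**2 = -(-7 - 6*12/461)**2 = -(-7 - 72/461)**2 = -(-3299/461)**2 = -1*10883401/212521 = -10883401/212521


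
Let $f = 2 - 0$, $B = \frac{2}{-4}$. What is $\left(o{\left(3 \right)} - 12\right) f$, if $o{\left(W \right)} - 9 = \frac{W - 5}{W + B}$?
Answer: $- \frac{38}{5} \approx -7.6$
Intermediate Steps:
$B = - \frac{1}{2}$ ($B = 2 \left(- \frac{1}{4}\right) = - \frac{1}{2} \approx -0.5$)
$o{\left(W \right)} = 9 + \frac{-5 + W}{- \frac{1}{2} + W}$ ($o{\left(W \right)} = 9 + \frac{W - 5}{W - \frac{1}{2}} = 9 + \frac{-5 + W}{- \frac{1}{2} + W}$)
$f = 2$ ($f = 2 + 0 = 2$)
$\left(o{\left(3 \right)} - 12\right) f = \left(\frac{-19 + 20 \cdot 3}{-1 + 2 \cdot 3} - 12\right) 2 = \left(\frac{-19 + 60}{-1 + 6} - 12\right) 2 = \left(\frac{1}{5} \cdot 41 - 12\right) 2 = \left(\frac{41}{5} - 12\right) 2 = \left(- \frac{19}{5}\right) 2 = - \frac{38}{5}$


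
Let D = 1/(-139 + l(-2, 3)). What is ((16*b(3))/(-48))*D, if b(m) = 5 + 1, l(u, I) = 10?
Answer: 2/129 ≈ 0.015504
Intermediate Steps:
b(m) = 6
D = -1/129 (D = 1/(-139 + 10) = 1/(-129) = -1/129 ≈ -0.0077519)
((16*b(3))/(-48))*D = ((16*6)/(-48))*(-1/129) = (96*(-1/48))*(-1/129) = -2*(-1/129) = 2/129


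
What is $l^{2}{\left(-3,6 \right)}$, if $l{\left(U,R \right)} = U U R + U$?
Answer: $2601$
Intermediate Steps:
$l{\left(U,R \right)} = U + R U^{2}$ ($l{\left(U,R \right)} = U^{2} R + U = R U^{2} + U = U + R U^{2}$)
$l^{2}{\left(-3,6 \right)} = \left(- 3 \left(1 + 6 \left(-3\right)\right)\right)^{2} = \left(- 3 \left(1 - 18\right)\right)^{2} = \left(\left(-3\right) \left(-17\right)\right)^{2} = 51^{2} = 2601$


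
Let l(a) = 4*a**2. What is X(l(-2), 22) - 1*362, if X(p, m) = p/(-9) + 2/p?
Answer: -26183/72 ≈ -363.65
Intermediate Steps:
X(p, m) = 2/p - p/9 (X(p, m) = p*(-1/9) + 2/p = -p/9 + 2/p = 2/p - p/9)
X(l(-2), 22) - 1*362 = (2/((4*(-2)**2)) - 4*(-2)**2/9) - 1*362 = (2/((4*4)) - 4*4/9) - 362 = (2/16 - 1/9*16) - 362 = (2*(1/16) - 16/9) - 362 = (1/8 - 16/9) - 362 = -119/72 - 362 = -26183/72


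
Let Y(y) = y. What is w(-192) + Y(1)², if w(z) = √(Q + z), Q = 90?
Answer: 1 + I*√102 ≈ 1.0 + 10.1*I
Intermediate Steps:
w(z) = √(90 + z)
w(-192) + Y(1)² = √(90 - 192) + 1² = √(-102) + 1 = I*√102 + 1 = 1 + I*√102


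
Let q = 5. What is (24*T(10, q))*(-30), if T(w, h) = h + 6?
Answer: -7920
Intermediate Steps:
T(w, h) = 6 + h
(24*T(10, q))*(-30) = (24*(6 + 5))*(-30) = (24*11)*(-30) = 264*(-30) = -7920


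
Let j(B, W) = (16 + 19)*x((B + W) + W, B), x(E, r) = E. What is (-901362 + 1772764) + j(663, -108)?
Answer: 887047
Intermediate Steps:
j(B, W) = 35*B + 70*W (j(B, W) = (16 + 19)*((B + W) + W) = 35*(B + 2*W) = 35*B + 70*W)
(-901362 + 1772764) + j(663, -108) = (-901362 + 1772764) + (35*663 + 70*(-108)) = 871402 + (23205 - 7560) = 871402 + 15645 = 887047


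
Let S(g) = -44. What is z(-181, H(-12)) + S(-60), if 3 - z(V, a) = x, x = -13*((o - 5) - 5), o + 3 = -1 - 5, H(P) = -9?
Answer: -288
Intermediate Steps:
o = -9 (o = -3 + (-1 - 5) = -3 - 6 = -9)
x = 247 (x = -13*((-9 - 5) - 5) = -13*(-14 - 5) = -13*(-19) = 247)
z(V, a) = -244 (z(V, a) = 3 - 1*247 = 3 - 247 = -244)
z(-181, H(-12)) + S(-60) = -244 - 44 = -288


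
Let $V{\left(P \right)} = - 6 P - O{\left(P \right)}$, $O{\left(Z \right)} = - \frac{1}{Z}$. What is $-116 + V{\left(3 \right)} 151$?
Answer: $- \frac{8351}{3} \approx -2783.7$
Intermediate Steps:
$V{\left(P \right)} = \frac{1}{P} - 6 P$ ($V{\left(P \right)} = - 6 P - - \frac{1}{P} = - 6 P + \frac{1}{P} = \frac{1}{P} - 6 P$)
$-116 + V{\left(3 \right)} 151 = -116 + \left(\frac{1}{3} - 18\right) 151 = -116 - \frac{8003}{3} = - \frac{8351}{3}$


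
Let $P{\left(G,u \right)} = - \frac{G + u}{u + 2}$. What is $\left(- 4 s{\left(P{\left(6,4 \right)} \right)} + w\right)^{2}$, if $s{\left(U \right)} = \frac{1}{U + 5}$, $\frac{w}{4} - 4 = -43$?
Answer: $\frac{617796}{25} \approx 24712.0$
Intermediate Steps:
$P{\left(G,u \right)} = - \frac{G + u}{2 + u}$
$w = -156$ ($w = 16 + 4 \left(-43\right) = 16 - 172 = -156$)
$s{\left(U \right)} = \frac{1}{5 + U}$
$\left(- 4 s{\left(P{\left(6,4 \right)} \right)} + w\right)^{2} = \left(- \frac{4}{5 + \frac{\left(-1\right) 6 - 4}{2 + 4}} - 156\right)^{2} = \left(- \frac{4}{5 + \frac{-6 - 4}{6}} - 156\right)^{2} = \left(- \frac{4}{5 + \frac{1}{6} \left(-10\right)} - 156\right)^{2} = \left(- \frac{4}{5 - \frac{5}{3}} - 156\right)^{2} = \left(- \frac{4}{\frac{10}{3}} - 156\right)^{2} = \left(\left(-4\right) \frac{3}{10} - 156\right)^{2} = \left(- \frac{6}{5} - 156\right)^{2} = \left(- \frac{786}{5}\right)^{2} = \frac{617796}{25}$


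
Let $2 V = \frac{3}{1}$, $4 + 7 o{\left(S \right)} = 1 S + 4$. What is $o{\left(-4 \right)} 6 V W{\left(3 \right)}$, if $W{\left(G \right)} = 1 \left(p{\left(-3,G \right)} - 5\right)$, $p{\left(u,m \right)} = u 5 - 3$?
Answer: $\frac{828}{7} \approx 118.29$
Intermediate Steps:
$o{\left(S \right)} = \frac{S}{7}$ ($o{\left(S \right)} = - \frac{4}{7} + \frac{1 S + 4}{7} = - \frac{4}{7} + \frac{S + 4}{7} = - \frac{4}{7} + \frac{4 + S}{7} = - \frac{4}{7} + \left(\frac{4}{7} + \frac{S}{7}\right) = \frac{S}{7}$)
$V = \frac{3}{2}$ ($V = \frac{3 \cdot 1^{-1}}{2} = \frac{3 \cdot 1}{2} = \frac{1}{2} \cdot 3 = \frac{3}{2} \approx 1.5$)
$p{\left(u,m \right)} = -3 + 5 u$ ($p{\left(u,m \right)} = 5 u - 3 = -3 + 5 u$)
$W{\left(G \right)} = -23$ ($W{\left(G \right)} = 1 \left(\left(-3 + 5 \left(-3\right)\right) - 5\right) = 1 \left(\left(-3 - 15\right) - 5\right) = 1 \left(-18 - 5\right) = 1 \left(-23\right) = -23$)
$o{\left(-4 \right)} 6 V W{\left(3 \right)} = \frac{1}{7} \left(-4\right) 6 \cdot \frac{3}{2} \left(-23\right) = \left(- \frac{4}{7}\right) 9 \left(-23\right) = \left(- \frac{36}{7}\right) \left(-23\right) = \frac{828}{7}$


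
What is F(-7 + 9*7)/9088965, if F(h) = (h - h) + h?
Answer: 56/9088965 ≈ 6.1613e-6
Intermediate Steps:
F(h) = h (F(h) = 0 + h = h)
F(-7 + 9*7)/9088965 = (-7 + 9*7)/9088965 = (-7 + 63)*(1/9088965) = 56*(1/9088965) = 56/9088965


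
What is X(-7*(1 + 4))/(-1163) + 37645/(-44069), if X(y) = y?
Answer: -42238720/51252247 ≈ -0.82413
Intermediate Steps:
X(-7*(1 + 4))/(-1163) + 37645/(-44069) = -7*(1 + 4)/(-1163) + 37645/(-44069) = -7*5*(-1/1163) + 37645*(-1/44069) = -35*(-1/1163) - 37645/44069 = 35/1163 - 37645/44069 = -42238720/51252247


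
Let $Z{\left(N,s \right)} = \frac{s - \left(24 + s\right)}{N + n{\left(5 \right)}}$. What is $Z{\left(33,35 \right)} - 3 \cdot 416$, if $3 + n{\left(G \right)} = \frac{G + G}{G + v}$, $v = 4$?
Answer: $- \frac{43707}{35} \approx -1248.8$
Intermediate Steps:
$n{\left(G \right)} = -3 + \frac{2 G}{4 + G}$ ($n{\left(G \right)} = -3 + \frac{G + G}{G + 4} = -3 + \frac{2 G}{4 + G}$)
$Z{\left(N,s \right)} = - \frac{24}{- \frac{17}{9} + N}$ ($Z{\left(N,s \right)} = \frac{s - \left(24 + s\right)}{N + \frac{-12 - 5}{4 + 5}} = - \frac{24}{N + \frac{-12 - 5}{9}} = - \frac{24}{N + \frac{1}{9} \left(-17\right)} = - \frac{24}{N - \frac{17}{9}} = - \frac{24}{- \frac{17}{9} + N}$)
$Z{\left(33,35 \right)} - 3 \cdot 416 = - \frac{216}{-17 + 9 \cdot 33} - 3 \cdot 416 = - \frac{216}{-17 + 297} - 1248 = - \frac{216}{280} - 1248 = \left(-216\right) \frac{1}{280} - 1248 = - \frac{27}{35} - 1248 = - \frac{43707}{35}$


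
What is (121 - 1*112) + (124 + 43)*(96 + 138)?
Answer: 39087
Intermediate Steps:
(121 - 1*112) + (124 + 43)*(96 + 138) = (121 - 112) + 167*234 = 9 + 39078 = 39087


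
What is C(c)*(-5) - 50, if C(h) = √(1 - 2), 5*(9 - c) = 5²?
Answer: -50 - 5*I ≈ -50.0 - 5.0*I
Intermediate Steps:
c = 4 (c = 9 - ⅕*5² = 9 - ⅕*25 = 9 - 5 = 4)
C(h) = I (C(h) = √(-1) = I)
C(c)*(-5) - 50 = I*(-5) - 50 = -5*I - 50 = -50 - 5*I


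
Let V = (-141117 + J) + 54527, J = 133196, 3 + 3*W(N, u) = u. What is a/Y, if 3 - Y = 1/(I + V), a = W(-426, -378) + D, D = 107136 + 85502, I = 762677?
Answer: 155795879613/2427848 ≈ 64170.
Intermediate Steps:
W(N, u) = -1 + u/3
D = 192638
a = 192511 (a = (-1 + (⅓)*(-378)) + 192638 = (-1 - 126) + 192638 = -127 + 192638 = 192511)
V = 46606 (V = (-141117 + 133196) + 54527 = -7921 + 54527 = 46606)
Y = 2427848/809283 (Y = 3 - 1/(762677 + 46606) = 3 - 1/809283 = 2427848/809283 ≈ 3.0000)
a/Y = 192511/(2427848/809283) = 192511*(809283/2427848) = 155795879613/2427848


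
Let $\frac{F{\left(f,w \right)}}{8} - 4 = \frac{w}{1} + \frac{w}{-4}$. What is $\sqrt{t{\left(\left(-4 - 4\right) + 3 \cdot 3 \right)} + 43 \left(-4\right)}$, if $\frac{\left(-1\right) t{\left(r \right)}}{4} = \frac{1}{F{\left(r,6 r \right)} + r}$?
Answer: $\frac{4 i \sqrt{51198}}{69} \approx 13.117 i$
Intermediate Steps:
$F{\left(f,w \right)} = 32 + 6 w$ ($F{\left(f,w \right)} = 32 + 8 \left(\frac{w}{1} + \frac{w}{-4}\right) = 32 + 8 \left(w 1 + w \left(- \frac{1}{4}\right)\right) = 32 + 8 \left(w - \frac{w}{4}\right) = 32 + 8 \frac{3 w}{4} = 32 + 6 w$)
$t{\left(r \right)} = - \frac{4}{32 + 37 r}$ ($t{\left(r \right)} = - \frac{4}{\left(32 + 6 \cdot 6 r\right) + r} = - \frac{4}{\left(32 + 36 r\right) + r} = - \frac{4}{32 + 37 r}$)
$\sqrt{t{\left(\left(-4 - 4\right) + 3 \cdot 3 \right)} + 43 \left(-4\right)} = \sqrt{- \frac{4}{32 + 37 \left(\left(-4 - 4\right) + 3 \cdot 3\right)} + 43 \left(-4\right)} = \sqrt{- \frac{4}{32 + 37 \left(\left(-4 - 4\right) + 9\right)} - 172} = \sqrt{- \frac{4}{32 + 37 \left(-8 + 9\right)} - 172} = \sqrt{- \frac{4}{32 + 37 \cdot 1} - 172} = \sqrt{- \frac{4}{32 + 37} - 172} = \sqrt{- \frac{4}{69} - 172} = \sqrt{- \frac{11872}{69}} = \frac{4 i \sqrt{51198}}{69}$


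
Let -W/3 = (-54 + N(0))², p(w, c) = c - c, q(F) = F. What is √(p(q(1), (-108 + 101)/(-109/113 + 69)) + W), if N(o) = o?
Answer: 54*I*√3 ≈ 93.531*I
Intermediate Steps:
p(w, c) = 0
W = -8748 (W = -3*(-54 + 0)² = -3*(-54)² = -3*2916 = -8748)
√(p(q(1), (-108 + 101)/(-109/113 + 69)) + W) = √(0 - 8748) = √(-8748) = 54*I*√3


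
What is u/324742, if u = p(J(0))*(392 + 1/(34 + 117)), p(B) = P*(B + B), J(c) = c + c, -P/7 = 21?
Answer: 0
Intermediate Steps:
P = -147 (P = -7*21 = -147)
J(c) = 2*c
p(B) = -294*B (p(B) = -147*(B + B) = -294*B)
u = 0 (u = (-588*0)*(392 + 1/(34 + 117)) = (-294*0)*(392 + 1/151) = 0*(392 + 1/151) = 0*(59193/151) = 0)
u/324742 = 0/324742 = 0*(1/324742) = 0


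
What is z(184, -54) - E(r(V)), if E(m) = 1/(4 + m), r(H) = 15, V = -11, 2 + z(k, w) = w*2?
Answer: -2091/19 ≈ -110.05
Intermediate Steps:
z(k, w) = -2 + 2*w (z(k, w) = -2 + w*2 = -2 + 2*w)
z(184, -54) - E(r(V)) = (-2 + 2*(-54)) - 1/(4 + 15) = (-2 - 108) - 1/19 = -110 - 1*1/19 = -110 - 1/19 = -2091/19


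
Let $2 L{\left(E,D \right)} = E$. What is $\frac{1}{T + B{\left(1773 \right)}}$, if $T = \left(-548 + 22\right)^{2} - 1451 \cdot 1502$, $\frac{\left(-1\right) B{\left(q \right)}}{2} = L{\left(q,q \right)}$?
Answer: $- \frac{1}{1904499} \approx -5.2507 \cdot 10^{-7}$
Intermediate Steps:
$L{\left(E,D \right)} = \frac{E}{2}$
$B{\left(q \right)} = - q$ ($B{\left(q \right)} = - 2 \frac{q}{2} = - q$)
$T = -1902726$ ($T = \left(-526\right)^{2} - 2179402 = 276676 - 2179402 = -1902726$)
$\frac{1}{T + B{\left(1773 \right)}} = \frac{1}{-1902726 - 1773} = \frac{1}{-1904499} = - \frac{1}{1904499}$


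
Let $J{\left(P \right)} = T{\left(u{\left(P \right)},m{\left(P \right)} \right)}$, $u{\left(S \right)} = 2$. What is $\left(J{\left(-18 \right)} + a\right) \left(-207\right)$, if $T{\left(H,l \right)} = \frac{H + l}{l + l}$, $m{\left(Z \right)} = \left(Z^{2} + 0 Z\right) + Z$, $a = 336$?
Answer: $- \frac{1184155}{17} \approx -69656.0$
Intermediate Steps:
$m{\left(Z \right)} = Z + Z^{2}$ ($m{\left(Z \right)} = \left(Z^{2} + 0\right) + Z = Z^{2} + Z = Z + Z^{2}$)
$T{\left(H,l \right)} = \frac{H + l}{2 l}$
$J{\left(P \right)} = \frac{2 + P \left(1 + P\right)}{2 P \left(1 + P\right)}$
$\left(J{\left(-18 \right)} + a\right) \left(-207\right) = \left(\frac{2 - 18 \left(1 - 18\right)}{2 \left(-18\right) \left(1 - 18\right)} + 336\right) \left(-207\right) = \left(\frac{1}{2} \left(- \frac{1}{18}\right) \frac{1}{-17} \left(2 - -306\right) + 336\right) \left(-207\right) = \left(\frac{1}{2} \left(- \frac{1}{18}\right) \left(- \frac{1}{17}\right) \left(2 + 306\right) + 336\right) \left(-207\right) = \left(\frac{1}{2} \left(- \frac{1}{18}\right) \left(- \frac{1}{17}\right) 308 + 336\right) \left(-207\right) = \left(\frac{77}{153} + 336\right) \left(-207\right) = \frac{51485}{153} \left(-207\right) = - \frac{1184155}{17}$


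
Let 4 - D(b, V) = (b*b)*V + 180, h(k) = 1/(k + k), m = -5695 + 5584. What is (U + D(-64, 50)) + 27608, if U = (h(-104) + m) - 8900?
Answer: -38766833/208 ≈ -1.8638e+5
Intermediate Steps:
m = -111
h(k) = 1/(2*k)
U = -1874289/208 (U = ((½)/(-104) - 111) - 8900 = ((½)*(-1/104) - 111) - 8900 = (-1/208 - 111) - 8900 = -23089/208 - 8900 = -1874289/208 ≈ -9011.0)
D(b, V) = -176 - V*b² (D(b, V) = 4 - ((b*b)*V + 180) = 4 - (b²*V + 180) = 4 - (V*b² + 180) = 4 - (180 + V*b²) = 4 + (-180 - V*b²) = -176 - V*b²)
(U + D(-64, 50)) + 27608 = (-1874289/208 + (-176 - 1*50*(-64)²)) + 27608 = (-1874289/208 + (-176 - 1*50*4096)) + 27608 = (-1874289/208 + (-176 - 204800)) + 27608 = (-1874289/208 - 204976) + 27608 = -44509297/208 + 27608 = -38766833/208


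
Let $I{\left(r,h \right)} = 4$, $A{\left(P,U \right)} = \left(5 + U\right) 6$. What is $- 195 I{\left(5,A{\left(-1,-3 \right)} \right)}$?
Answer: $-780$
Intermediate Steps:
$A{\left(P,U \right)} = 30 + 6 U$
$- 195 I{\left(5,A{\left(-1,-3 \right)} \right)} = \left(-195\right) 4 = -780$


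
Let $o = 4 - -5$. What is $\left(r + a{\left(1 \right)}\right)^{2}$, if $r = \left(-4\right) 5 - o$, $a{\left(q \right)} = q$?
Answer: $784$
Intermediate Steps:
$o = 9$ ($o = 4 + 5 = 9$)
$r = -29$ ($r = \left(-4\right) 5 - 9 = -20 - 9 = -29$)
$\left(r + a{\left(1 \right)}\right)^{2} = \left(-29 + 1\right)^{2} = \left(-28\right)^{2} = 784$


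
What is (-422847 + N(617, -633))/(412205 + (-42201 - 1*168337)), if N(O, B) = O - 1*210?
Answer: -422440/201667 ≈ -2.0947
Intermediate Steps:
N(O, B) = -210 + O (N(O, B) = O - 210 = -210 + O)
(-422847 + N(617, -633))/(412205 + (-42201 - 1*168337)) = (-422847 + (-210 + 617))/(412205 + (-42201 - 1*168337)) = (-422847 + 407)/(412205 + (-42201 - 168337)) = -422440/(412205 - 210538) = -422440/201667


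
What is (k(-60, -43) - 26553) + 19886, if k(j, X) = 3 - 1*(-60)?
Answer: -6604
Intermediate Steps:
k(j, X) = 63 (k(j, X) = 3 + 60 = 63)
(k(-60, -43) - 26553) + 19886 = (63 - 26553) + 19886 = -26490 + 19886 = -6604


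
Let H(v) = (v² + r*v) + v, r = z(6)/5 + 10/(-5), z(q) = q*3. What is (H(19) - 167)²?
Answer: 1481089/25 ≈ 59244.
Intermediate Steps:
z(q) = 3*q
r = 8/5 (r = (3*6)/5 + 10/(-5) = 18*(⅕) + 10*(-⅕) = 18/5 - 2 = 8/5 ≈ 1.6000)
H(v) = v² + 13*v/5 (H(v) = (v² + 8*v/5) + v = v² + 13*v/5)
(H(19) - 167)² = ((⅕)*19*(13 + 5*19) - 167)² = ((⅕)*19*(13 + 95) - 167)² = ((⅕)*19*108 - 167)² = (2052/5 - 167)² = (1217/5)² = 1481089/25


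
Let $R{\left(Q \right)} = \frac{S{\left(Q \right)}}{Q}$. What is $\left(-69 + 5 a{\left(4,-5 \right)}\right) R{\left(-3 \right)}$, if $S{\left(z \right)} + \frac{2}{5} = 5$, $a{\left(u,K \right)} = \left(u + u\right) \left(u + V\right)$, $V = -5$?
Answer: $\frac{2507}{15} \approx 167.13$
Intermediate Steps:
$a{\left(u,K \right)} = 2 u \left(-5 + u\right)$ ($a{\left(u,K \right)} = \left(u + u\right) \left(u - 5\right) = 2 u \left(-5 + u\right)$)
$S{\left(z \right)} = \frac{23}{5}$ ($S{\left(z \right)} = - \frac{2}{5} + 5 = \frac{23}{5}$)
$R{\left(Q \right)} = \frac{23}{5 Q}$
$\left(-69 + 5 a{\left(4,-5 \right)}\right) R{\left(-3 \right)} = \left(-69 + 5 \cdot 2 \cdot 4 \left(-5 + 4\right)\right) \frac{23}{5 \left(-3\right)} = \left(-69 + 5 \cdot 2 \cdot 4 \left(-1\right)\right) \frac{23}{5} \left(- \frac{1}{3}\right) = \left(-69 + 5 \left(-8\right)\right) \left(- \frac{23}{15}\right) = \left(-69 - 40\right) \left(- \frac{23}{15}\right) = \left(-109\right) \left(- \frac{23}{15}\right) = \frac{2507}{15}$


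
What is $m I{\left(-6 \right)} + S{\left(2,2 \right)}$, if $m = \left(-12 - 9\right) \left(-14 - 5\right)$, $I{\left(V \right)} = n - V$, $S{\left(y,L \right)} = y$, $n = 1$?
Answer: $2795$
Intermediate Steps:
$I{\left(V \right)} = 1 - V$
$m = 399$ ($m = \left(-21\right) \left(-19\right) = 399$)
$m I{\left(-6 \right)} + S{\left(2,2 \right)} = 399 \left(1 - -6\right) + 2 = 399 \left(1 + 6\right) + 2 = 399 \cdot 7 + 2 = 2793 + 2 = 2795$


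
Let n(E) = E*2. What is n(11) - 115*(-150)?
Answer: 17272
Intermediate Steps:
n(E) = 2*E
n(11) - 115*(-150) = 2*11 - 115*(-150) = 22 + 17250 = 17272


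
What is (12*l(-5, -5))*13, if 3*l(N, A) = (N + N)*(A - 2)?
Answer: 3640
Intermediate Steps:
l(N, A) = 2*N*(-2 + A)/3 (l(N, A) = ((N + N)*(A - 2))/3 = ((2*N)*(-2 + A))/3 = (2*N*(-2 + A))/3 = 2*N*(-2 + A)/3)
(12*l(-5, -5))*13 = (12*((⅔)*(-5)*(-2 - 5)))*13 = (12*((⅔)*(-5)*(-7)))*13 = (12*(70/3))*13 = 280*13 = 3640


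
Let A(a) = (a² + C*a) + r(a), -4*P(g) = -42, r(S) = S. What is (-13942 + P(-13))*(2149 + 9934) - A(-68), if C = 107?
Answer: -336663189/2 ≈ -1.6833e+8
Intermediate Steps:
P(g) = 21/2 (P(g) = -¼*(-42) = 21/2)
A(a) = a² + 108*a (A(a) = (a² + 107*a) + a = a² + 108*a)
(-13942 + P(-13))*(2149 + 9934) - A(-68) = (-13942 + 21/2)*(2149 + 9934) - (-68)*(108 - 68) = -27863/2*12083 - (-68)*40 = -336668629/2 - 1*(-2720) = -336668629/2 + 2720 = -336663189/2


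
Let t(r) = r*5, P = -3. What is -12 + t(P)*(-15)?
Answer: 213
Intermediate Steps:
t(r) = 5*r
-12 + t(P)*(-15) = -12 + (5*(-3))*(-15) = -12 - 15*(-15) = -12 + 225 = 213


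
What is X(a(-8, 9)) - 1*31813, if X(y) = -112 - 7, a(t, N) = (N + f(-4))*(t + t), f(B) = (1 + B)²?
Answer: -31932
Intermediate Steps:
a(t, N) = 2*t*(9 + N) (a(t, N) = (N + (1 - 4)²)*(t + t) = (N + (-3)²)*(2*t) = (N + 9)*(2*t) = (9 + N)*(2*t) = 2*t*(9 + N))
X(y) = -119
X(a(-8, 9)) - 1*31813 = -119 - 1*31813 = -119 - 31813 = -31932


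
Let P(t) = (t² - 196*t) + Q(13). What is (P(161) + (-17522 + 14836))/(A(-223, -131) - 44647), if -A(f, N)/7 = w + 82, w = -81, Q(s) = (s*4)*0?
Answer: 8321/44654 ≈ 0.18634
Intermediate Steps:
Q(s) = 0 (Q(s) = (4*s)*0 = 0)
P(t) = t² - 196*t (P(t) = (t² - 196*t) + 0 = t² - 196*t)
A(f, N) = -7 (A(f, N) = -7*(-81 + 82) = -7*1 = -7)
(P(161) + (-17522 + 14836))/(A(-223, -131) - 44647) = (161*(-196 + 161) + (-17522 + 14836))/(-7 - 44647) = (161*(-35) - 2686)/(-44654) = (-5635 - 2686)*(-1/44654) = -8321*(-1/44654) = 8321/44654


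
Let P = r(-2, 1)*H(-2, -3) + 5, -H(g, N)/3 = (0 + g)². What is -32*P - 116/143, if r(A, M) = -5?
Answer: -297556/143 ≈ -2080.8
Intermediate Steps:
H(g, N) = -3*g² (H(g, N) = -3*(0 + g)² = -3*g²)
P = 65 (P = -(-15)*(-2)² + 5 = -(-15)*4 + 5 = -5*(-12) + 5 = 60 + 5 = 65)
-32*P - 116/143 = -32*65 - 116/143 = -2080 - 116*1/143 = -2080 - 116/143 = -297556/143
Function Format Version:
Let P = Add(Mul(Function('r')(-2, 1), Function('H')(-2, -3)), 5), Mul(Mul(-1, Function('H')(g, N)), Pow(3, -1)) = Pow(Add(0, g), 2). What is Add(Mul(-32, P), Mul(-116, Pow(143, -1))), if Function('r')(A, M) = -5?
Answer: Rational(-297556, 143) ≈ -2080.8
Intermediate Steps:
Function('H')(g, N) = Mul(-3, Pow(g, 2)) (Function('H')(g, N) = Mul(-3, Pow(Add(0, g), 2)) = Mul(-3, Pow(g, 2)))
P = 65 (P = Add(Mul(-5, Mul(-3, Pow(-2, 2))), 5) = Add(Mul(-5, Mul(-3, 4)), 5) = Add(Mul(-5, -12), 5) = Add(60, 5) = 65)
Add(Mul(-32, P), Mul(-116, Pow(143, -1))) = Add(Mul(-32, 65), Mul(-116, Pow(143, -1))) = Add(-2080, Mul(-116, Rational(1, 143))) = Add(-2080, Rational(-116, 143)) = Rational(-297556, 143)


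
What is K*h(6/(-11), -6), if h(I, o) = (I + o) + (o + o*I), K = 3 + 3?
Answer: -612/11 ≈ -55.636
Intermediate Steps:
K = 6
h(I, o) = I + 2*o + I*o (h(I, o) = (I + o) + (o + I*o) = I + 2*o + I*o)
K*h(6/(-11), -6) = 6*(6/(-11) + 2*(-6) + (6/(-11))*(-6)) = 6*(6*(-1/11) - 12 + (6*(-1/11))*(-6)) = 6*(-6/11 - 12 - 6/11*(-6)) = 6*(-6/11 - 12 + 36/11) = 6*(-102/11) = -612/11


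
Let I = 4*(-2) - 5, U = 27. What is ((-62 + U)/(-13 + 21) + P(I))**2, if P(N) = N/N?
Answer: 729/64 ≈ 11.391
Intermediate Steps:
I = -13 (I = -8 - 5 = -13)
P(N) = 1
((-62 + U)/(-13 + 21) + P(I))**2 = ((-62 + 27)/(-13 + 21) + 1)**2 = (-35/8 + 1)**2 = (-27/8)**2 = 729/64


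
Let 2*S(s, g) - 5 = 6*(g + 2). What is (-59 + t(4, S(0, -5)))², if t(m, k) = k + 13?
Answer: 11025/4 ≈ 2756.3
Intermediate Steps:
S(s, g) = 17/2 + 3*g (S(s, g) = 5/2 + (6*(g + 2))/2 = 5/2 + (6*(2 + g))/2 = 5/2 + (12 + 6*g)/2 = 5/2 + (6 + 3*g) = 17/2 + 3*g)
t(m, k) = 13 + k
(-59 + t(4, S(0, -5)))² = (-59 + (13 + (17/2 + 3*(-5))))² = (-59 + (13 + (17/2 - 15)))² = (-59 + (13 - 13/2))² = (-59 + 13/2)² = (-105/2)² = 11025/4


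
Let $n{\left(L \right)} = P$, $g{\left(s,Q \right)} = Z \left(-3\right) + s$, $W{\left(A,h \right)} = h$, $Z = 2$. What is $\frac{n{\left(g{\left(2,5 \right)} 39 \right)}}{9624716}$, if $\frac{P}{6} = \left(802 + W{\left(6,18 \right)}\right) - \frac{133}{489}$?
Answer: $\frac{400847}{784414354} \approx 0.00051101$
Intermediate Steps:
$g{\left(s,Q \right)} = -6 + s$ ($g{\left(s,Q \right)} = 2 \left(-3\right) + s = -6 + s$)
$P = \frac{801694}{163}$ ($P = 6 \left(\left(802 + 18\right) - \frac{133}{489}\right) = 6 \left(820 - \frac{133}{489}\right) = 6 \cdot \frac{400847}{489} = \frac{801694}{163} \approx 4918.4$)
$n{\left(L \right)} = \frac{801694}{163}$
$\frac{n{\left(g{\left(2,5 \right)} 39 \right)}}{9624716} = \frac{801694}{163 \cdot 9624716} = \frac{801694}{163} \cdot \frac{1}{9624716} = \frac{400847}{784414354}$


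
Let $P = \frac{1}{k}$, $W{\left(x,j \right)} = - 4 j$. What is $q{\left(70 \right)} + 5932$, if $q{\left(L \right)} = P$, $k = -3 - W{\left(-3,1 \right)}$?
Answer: $5933$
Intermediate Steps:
$k = 1$ ($k = -3 - \left(-4\right) 1 = -3 - -4 = -3 + 4 = 1$)
$P = 1$ ($P = 1^{-1} = 1$)
$q{\left(L \right)} = 1$
$q{\left(70 \right)} + 5932 = 1 + 5932 = 5933$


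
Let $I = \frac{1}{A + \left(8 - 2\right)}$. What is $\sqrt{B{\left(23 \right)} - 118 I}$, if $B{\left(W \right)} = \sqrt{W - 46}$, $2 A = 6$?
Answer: $\frac{\sqrt{-118 + 9 i \sqrt{23}}}{3} \approx 0.65176 + 3.6791 i$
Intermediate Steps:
$A = 3$ ($A = \frac{1}{2} \cdot 6 = 3$)
$B{\left(W \right)} = \sqrt{-46 + W}$
$I = \frac{1}{9}$ ($I = \frac{1}{3 + \left(8 - 2\right)} = \frac{1}{3 + 6} = \frac{1}{9} \approx 0.11111$)
$\sqrt{B{\left(23 \right)} - 118 I} = \sqrt{\sqrt{-46 + 23} - \frac{118}{9}} = \sqrt{\sqrt{-23} - \frac{118}{9}} = \sqrt{i \sqrt{23} - \frac{118}{9}} = \sqrt{- \frac{118}{9} + i \sqrt{23}}$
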